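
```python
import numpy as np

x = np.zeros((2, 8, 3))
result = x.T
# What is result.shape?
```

(3, 8, 2)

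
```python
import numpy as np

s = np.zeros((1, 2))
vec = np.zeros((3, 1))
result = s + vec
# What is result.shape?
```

(3, 2)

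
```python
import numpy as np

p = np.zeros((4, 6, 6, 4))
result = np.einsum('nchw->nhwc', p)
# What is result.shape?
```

(4, 6, 4, 6)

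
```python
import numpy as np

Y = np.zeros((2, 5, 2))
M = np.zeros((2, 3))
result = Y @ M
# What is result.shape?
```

(2, 5, 3)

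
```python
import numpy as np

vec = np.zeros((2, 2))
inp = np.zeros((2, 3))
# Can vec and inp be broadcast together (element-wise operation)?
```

No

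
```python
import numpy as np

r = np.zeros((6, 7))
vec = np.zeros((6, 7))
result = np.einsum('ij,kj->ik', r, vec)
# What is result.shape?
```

(6, 6)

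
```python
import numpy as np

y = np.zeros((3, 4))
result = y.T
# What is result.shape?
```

(4, 3)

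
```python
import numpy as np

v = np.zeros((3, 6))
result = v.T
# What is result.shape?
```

(6, 3)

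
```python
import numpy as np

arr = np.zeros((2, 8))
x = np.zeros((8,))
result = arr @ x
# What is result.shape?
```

(2,)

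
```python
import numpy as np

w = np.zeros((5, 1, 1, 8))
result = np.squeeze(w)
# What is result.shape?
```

(5, 8)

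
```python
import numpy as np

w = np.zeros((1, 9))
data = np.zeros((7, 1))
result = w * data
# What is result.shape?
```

(7, 9)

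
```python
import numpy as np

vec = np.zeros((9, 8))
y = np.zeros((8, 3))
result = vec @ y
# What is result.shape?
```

(9, 3)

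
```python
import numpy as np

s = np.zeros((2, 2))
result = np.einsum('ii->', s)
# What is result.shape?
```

()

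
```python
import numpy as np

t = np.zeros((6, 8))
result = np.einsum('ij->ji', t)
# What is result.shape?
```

(8, 6)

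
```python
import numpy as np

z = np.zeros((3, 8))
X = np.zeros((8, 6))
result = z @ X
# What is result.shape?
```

(3, 6)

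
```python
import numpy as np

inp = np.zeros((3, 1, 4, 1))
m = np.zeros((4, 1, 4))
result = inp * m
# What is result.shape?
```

(3, 4, 4, 4)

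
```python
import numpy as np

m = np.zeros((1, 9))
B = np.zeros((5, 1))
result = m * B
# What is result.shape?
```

(5, 9)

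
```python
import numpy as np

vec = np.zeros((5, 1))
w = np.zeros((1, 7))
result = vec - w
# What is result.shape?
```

(5, 7)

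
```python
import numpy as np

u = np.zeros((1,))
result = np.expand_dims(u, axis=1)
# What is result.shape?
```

(1, 1)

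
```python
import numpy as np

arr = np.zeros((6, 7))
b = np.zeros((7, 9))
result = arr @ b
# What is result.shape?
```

(6, 9)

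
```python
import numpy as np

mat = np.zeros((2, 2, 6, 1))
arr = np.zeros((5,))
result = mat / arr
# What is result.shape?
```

(2, 2, 6, 5)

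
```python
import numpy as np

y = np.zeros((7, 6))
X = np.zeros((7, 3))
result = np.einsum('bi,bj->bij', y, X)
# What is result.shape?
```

(7, 6, 3)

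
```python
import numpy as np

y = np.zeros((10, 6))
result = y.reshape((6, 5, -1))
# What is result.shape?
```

(6, 5, 2)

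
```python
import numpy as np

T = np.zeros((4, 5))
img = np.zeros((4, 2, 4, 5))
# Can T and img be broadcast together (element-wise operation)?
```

Yes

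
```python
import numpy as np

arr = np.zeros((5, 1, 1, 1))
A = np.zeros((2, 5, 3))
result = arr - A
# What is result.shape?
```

(5, 2, 5, 3)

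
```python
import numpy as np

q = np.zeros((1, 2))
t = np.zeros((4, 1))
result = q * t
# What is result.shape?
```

(4, 2)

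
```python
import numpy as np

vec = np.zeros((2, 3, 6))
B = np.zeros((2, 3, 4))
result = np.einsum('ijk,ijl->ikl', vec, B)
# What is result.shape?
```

(2, 6, 4)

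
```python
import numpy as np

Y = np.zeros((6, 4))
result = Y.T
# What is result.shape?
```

(4, 6)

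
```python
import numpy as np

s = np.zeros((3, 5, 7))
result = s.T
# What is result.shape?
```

(7, 5, 3)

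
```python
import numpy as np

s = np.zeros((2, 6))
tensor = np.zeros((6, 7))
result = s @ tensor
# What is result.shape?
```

(2, 7)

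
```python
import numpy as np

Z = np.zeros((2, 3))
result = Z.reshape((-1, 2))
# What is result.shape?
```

(3, 2)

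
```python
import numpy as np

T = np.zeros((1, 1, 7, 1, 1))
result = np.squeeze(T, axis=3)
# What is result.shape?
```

(1, 1, 7, 1)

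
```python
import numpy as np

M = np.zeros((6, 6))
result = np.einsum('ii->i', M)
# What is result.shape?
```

(6,)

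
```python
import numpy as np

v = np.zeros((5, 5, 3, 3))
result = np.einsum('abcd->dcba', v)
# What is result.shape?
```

(3, 3, 5, 5)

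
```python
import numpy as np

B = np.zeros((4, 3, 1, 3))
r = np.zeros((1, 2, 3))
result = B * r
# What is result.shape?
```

(4, 3, 2, 3)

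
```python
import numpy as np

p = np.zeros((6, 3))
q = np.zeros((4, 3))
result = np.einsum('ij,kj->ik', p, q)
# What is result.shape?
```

(6, 4)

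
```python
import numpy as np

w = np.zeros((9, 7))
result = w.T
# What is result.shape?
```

(7, 9)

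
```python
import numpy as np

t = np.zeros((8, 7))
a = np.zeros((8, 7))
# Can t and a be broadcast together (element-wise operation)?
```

Yes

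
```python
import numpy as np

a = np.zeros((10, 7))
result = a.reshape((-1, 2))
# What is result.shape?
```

(35, 2)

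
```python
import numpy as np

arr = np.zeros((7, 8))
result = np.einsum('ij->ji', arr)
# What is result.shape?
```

(8, 7)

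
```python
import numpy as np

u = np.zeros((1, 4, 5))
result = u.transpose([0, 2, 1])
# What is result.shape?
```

(1, 5, 4)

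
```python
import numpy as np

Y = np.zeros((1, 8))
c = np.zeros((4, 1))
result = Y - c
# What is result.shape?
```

(4, 8)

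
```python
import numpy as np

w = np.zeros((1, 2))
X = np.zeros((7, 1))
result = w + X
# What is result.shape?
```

(7, 2)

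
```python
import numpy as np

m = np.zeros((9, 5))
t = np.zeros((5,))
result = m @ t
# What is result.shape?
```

(9,)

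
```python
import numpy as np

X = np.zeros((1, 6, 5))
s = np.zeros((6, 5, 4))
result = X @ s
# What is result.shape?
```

(6, 6, 4)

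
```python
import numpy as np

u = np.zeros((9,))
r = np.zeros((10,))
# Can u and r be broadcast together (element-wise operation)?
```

No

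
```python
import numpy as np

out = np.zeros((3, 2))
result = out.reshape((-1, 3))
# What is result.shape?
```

(2, 3)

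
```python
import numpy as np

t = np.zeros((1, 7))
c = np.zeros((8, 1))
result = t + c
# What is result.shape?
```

(8, 7)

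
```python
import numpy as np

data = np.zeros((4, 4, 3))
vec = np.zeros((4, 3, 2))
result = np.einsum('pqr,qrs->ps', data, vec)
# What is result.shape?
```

(4, 2)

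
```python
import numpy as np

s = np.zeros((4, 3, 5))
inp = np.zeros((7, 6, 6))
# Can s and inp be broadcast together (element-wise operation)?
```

No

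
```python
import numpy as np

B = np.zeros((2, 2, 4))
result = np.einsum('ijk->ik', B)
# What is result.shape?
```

(2, 4)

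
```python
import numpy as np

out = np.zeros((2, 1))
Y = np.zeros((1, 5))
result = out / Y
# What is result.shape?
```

(2, 5)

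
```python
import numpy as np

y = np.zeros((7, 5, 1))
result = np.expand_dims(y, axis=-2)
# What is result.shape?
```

(7, 5, 1, 1)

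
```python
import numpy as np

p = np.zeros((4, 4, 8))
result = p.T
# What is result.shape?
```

(8, 4, 4)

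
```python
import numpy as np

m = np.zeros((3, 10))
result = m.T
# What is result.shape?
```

(10, 3)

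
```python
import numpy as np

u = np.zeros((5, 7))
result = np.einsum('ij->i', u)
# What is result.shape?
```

(5,)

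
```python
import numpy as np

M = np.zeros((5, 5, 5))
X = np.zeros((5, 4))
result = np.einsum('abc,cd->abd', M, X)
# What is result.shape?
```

(5, 5, 4)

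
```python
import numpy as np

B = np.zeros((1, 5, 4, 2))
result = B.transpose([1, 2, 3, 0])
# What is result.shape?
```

(5, 4, 2, 1)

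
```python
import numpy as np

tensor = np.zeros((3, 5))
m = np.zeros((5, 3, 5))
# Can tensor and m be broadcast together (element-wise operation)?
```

Yes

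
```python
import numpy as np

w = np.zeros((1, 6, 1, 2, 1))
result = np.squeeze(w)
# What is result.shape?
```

(6, 2)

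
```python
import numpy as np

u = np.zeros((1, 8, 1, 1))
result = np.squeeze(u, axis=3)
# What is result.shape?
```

(1, 8, 1)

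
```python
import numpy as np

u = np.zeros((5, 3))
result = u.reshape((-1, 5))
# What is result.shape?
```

(3, 5)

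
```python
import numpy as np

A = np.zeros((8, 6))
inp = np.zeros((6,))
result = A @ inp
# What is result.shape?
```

(8,)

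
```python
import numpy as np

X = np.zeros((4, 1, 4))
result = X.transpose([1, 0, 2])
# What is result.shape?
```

(1, 4, 4)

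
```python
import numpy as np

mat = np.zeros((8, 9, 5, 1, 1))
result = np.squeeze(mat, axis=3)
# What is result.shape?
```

(8, 9, 5, 1)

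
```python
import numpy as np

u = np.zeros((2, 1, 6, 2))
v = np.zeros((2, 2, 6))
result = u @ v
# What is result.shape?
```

(2, 2, 6, 6)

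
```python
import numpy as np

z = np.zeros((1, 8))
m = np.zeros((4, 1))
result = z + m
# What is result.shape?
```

(4, 8)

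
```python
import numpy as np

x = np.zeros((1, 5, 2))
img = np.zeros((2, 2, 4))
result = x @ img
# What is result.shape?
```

(2, 5, 4)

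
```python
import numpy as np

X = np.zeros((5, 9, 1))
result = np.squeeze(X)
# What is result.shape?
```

(5, 9)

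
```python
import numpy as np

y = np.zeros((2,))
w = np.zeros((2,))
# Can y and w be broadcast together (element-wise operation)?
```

Yes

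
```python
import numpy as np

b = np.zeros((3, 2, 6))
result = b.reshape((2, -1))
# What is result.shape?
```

(2, 18)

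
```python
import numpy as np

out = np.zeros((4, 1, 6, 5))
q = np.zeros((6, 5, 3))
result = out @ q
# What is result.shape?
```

(4, 6, 6, 3)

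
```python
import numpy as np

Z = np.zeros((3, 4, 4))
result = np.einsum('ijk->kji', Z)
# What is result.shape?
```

(4, 4, 3)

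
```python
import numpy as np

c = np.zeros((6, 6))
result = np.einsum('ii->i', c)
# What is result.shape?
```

(6,)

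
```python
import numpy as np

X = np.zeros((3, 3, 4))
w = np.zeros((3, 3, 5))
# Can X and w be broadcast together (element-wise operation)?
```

No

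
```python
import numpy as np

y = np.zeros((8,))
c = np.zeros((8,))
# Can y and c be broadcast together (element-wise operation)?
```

Yes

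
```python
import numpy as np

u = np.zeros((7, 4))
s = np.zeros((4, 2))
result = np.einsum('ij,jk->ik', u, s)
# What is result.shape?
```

(7, 2)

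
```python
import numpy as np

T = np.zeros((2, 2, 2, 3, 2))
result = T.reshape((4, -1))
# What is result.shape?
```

(4, 12)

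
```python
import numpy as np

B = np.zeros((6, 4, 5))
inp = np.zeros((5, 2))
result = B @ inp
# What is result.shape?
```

(6, 4, 2)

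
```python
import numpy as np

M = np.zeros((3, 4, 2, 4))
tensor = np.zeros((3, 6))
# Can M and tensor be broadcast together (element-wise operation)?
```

No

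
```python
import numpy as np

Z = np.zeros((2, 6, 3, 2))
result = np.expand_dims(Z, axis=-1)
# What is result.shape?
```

(2, 6, 3, 2, 1)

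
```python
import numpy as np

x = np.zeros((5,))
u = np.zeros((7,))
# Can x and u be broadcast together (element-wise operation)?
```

No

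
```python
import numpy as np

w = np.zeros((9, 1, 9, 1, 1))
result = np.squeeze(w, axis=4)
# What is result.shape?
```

(9, 1, 9, 1)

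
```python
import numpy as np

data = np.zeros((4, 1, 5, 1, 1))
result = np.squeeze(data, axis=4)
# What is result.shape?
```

(4, 1, 5, 1)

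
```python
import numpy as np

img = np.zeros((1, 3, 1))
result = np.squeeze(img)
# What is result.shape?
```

(3,)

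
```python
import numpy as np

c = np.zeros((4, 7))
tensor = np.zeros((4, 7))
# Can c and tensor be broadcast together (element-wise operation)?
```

Yes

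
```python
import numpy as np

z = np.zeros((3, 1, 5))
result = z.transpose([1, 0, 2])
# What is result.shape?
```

(1, 3, 5)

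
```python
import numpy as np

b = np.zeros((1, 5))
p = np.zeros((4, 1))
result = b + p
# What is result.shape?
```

(4, 5)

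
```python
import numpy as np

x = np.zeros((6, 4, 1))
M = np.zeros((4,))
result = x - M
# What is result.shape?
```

(6, 4, 4)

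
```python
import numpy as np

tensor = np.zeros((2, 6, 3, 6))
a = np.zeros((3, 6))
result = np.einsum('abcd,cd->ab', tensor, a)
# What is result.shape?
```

(2, 6)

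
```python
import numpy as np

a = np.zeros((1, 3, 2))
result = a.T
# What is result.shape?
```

(2, 3, 1)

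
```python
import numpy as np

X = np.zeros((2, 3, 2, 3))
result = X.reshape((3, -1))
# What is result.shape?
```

(3, 12)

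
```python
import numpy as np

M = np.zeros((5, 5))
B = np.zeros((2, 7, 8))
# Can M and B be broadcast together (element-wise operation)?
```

No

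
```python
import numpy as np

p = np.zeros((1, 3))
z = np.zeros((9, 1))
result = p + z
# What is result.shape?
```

(9, 3)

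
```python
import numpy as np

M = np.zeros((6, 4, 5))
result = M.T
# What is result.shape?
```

(5, 4, 6)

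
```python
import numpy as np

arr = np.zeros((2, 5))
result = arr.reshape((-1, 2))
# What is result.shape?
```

(5, 2)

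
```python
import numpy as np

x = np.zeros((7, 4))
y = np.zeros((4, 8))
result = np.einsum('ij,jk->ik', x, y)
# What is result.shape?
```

(7, 8)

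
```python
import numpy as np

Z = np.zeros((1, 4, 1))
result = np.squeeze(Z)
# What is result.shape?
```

(4,)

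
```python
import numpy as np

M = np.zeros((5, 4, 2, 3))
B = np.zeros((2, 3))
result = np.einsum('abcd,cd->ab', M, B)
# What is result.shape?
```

(5, 4)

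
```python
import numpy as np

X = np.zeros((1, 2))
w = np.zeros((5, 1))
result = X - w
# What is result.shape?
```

(5, 2)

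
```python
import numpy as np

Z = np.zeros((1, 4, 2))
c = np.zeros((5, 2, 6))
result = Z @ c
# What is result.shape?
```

(5, 4, 6)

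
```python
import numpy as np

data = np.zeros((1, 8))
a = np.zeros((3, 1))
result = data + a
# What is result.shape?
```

(3, 8)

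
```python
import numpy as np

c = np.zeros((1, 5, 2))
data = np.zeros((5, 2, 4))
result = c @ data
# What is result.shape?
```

(5, 5, 4)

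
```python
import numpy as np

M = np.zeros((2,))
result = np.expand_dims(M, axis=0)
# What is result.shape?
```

(1, 2)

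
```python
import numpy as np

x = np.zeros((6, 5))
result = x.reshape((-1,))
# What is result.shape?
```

(30,)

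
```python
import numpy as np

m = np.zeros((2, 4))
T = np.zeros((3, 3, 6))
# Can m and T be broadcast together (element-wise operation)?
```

No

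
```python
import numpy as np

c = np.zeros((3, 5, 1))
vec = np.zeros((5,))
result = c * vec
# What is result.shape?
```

(3, 5, 5)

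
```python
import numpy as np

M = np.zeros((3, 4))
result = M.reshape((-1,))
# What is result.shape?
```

(12,)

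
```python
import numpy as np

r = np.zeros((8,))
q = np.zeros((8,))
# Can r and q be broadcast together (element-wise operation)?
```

Yes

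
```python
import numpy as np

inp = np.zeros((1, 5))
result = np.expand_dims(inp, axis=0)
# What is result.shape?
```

(1, 1, 5)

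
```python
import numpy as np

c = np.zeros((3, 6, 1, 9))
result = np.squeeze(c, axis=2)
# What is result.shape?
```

(3, 6, 9)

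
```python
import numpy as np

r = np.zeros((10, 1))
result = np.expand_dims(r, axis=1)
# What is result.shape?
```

(10, 1, 1)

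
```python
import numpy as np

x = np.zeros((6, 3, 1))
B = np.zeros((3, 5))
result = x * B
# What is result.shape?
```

(6, 3, 5)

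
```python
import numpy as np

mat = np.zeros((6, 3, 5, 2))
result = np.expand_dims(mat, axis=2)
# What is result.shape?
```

(6, 3, 1, 5, 2)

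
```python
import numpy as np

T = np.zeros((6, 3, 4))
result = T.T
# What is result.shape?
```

(4, 3, 6)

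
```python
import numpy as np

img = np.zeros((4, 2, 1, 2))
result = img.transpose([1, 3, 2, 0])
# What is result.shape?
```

(2, 2, 1, 4)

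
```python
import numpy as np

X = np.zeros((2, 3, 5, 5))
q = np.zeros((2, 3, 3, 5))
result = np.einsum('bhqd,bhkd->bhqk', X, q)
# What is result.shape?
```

(2, 3, 5, 3)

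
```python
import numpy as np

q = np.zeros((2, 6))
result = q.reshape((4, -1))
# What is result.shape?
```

(4, 3)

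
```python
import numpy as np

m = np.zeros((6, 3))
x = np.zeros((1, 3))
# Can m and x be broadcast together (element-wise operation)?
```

Yes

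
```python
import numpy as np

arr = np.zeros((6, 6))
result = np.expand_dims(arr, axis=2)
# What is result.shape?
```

(6, 6, 1)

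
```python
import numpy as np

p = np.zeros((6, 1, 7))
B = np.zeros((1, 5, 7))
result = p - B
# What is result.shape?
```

(6, 5, 7)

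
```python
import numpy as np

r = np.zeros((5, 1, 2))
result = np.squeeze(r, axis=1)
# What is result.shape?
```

(5, 2)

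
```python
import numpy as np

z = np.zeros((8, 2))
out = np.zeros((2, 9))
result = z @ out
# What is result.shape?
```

(8, 9)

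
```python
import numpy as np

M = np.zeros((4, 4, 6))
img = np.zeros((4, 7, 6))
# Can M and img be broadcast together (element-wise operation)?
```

No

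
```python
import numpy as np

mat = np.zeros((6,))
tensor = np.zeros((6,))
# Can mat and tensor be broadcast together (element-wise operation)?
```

Yes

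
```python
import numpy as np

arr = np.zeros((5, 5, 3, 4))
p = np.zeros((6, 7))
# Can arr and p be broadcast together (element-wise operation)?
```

No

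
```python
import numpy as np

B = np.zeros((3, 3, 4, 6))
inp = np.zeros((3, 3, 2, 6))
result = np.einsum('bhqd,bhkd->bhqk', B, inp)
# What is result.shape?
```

(3, 3, 4, 2)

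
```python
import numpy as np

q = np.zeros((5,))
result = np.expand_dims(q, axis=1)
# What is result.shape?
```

(5, 1)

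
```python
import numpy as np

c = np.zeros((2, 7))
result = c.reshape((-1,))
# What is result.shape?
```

(14,)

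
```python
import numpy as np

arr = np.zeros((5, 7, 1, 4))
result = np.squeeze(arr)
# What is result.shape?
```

(5, 7, 4)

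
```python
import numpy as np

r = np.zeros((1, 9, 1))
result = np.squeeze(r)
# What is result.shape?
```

(9,)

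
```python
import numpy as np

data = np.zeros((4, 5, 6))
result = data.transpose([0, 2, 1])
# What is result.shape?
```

(4, 6, 5)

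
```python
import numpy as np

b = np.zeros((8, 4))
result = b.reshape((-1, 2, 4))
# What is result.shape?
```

(4, 2, 4)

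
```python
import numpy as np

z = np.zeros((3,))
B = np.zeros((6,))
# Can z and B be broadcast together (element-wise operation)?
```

No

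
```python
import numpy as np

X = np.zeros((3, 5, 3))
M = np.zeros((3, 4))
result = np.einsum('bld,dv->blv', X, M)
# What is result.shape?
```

(3, 5, 4)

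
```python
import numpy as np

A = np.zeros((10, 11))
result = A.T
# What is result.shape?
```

(11, 10)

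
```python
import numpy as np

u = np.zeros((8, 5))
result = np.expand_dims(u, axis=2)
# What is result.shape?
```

(8, 5, 1)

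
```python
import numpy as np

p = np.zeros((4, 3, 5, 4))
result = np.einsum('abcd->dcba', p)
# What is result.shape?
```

(4, 5, 3, 4)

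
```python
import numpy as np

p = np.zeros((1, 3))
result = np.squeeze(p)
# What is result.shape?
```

(3,)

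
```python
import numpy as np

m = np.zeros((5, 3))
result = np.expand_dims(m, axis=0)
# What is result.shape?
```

(1, 5, 3)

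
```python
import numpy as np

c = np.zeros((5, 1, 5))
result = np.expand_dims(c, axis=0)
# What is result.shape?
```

(1, 5, 1, 5)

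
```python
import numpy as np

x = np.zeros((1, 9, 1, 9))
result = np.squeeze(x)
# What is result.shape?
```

(9, 9)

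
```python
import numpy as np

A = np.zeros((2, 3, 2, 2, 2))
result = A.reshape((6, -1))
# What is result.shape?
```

(6, 8)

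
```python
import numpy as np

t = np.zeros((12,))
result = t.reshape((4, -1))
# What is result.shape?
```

(4, 3)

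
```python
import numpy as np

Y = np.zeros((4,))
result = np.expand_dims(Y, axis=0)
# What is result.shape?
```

(1, 4)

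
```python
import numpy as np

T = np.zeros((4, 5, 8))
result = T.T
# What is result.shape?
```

(8, 5, 4)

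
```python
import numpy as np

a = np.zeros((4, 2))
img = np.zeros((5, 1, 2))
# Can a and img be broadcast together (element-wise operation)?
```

Yes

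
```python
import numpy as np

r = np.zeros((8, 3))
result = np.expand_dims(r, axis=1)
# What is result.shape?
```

(8, 1, 3)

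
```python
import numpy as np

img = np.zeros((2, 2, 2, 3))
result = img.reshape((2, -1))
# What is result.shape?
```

(2, 12)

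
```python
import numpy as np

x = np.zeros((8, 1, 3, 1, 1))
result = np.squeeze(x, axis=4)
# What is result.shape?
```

(8, 1, 3, 1)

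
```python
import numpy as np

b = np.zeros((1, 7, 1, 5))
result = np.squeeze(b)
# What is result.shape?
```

(7, 5)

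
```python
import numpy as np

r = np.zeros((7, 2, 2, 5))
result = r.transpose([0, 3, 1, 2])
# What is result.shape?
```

(7, 5, 2, 2)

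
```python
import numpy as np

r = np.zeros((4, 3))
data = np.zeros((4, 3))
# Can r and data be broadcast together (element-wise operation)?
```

Yes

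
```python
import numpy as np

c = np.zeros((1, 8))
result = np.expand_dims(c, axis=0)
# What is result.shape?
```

(1, 1, 8)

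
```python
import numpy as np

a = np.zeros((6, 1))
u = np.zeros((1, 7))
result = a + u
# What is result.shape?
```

(6, 7)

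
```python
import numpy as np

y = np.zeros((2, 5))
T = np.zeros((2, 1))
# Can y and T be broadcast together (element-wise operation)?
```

Yes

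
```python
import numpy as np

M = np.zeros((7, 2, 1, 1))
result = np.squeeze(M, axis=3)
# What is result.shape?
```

(7, 2, 1)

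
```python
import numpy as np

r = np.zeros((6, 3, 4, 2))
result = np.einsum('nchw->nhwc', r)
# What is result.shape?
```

(6, 4, 2, 3)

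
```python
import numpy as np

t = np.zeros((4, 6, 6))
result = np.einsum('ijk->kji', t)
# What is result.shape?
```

(6, 6, 4)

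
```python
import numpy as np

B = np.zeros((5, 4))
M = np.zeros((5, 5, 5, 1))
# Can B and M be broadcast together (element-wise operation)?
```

Yes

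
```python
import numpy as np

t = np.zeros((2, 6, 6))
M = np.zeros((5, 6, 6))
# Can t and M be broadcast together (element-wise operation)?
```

No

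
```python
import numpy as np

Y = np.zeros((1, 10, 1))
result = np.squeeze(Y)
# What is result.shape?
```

(10,)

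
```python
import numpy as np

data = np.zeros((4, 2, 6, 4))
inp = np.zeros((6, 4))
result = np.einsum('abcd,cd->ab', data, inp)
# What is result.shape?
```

(4, 2)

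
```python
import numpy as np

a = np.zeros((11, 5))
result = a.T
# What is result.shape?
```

(5, 11)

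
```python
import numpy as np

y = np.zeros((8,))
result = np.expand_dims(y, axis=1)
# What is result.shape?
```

(8, 1)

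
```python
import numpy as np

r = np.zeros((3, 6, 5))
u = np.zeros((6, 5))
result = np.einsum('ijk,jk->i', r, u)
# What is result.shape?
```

(3,)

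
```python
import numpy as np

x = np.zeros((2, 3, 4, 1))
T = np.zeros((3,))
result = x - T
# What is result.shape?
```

(2, 3, 4, 3)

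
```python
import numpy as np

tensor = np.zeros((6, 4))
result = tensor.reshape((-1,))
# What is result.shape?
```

(24,)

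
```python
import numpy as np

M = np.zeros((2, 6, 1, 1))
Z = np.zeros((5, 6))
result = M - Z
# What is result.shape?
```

(2, 6, 5, 6)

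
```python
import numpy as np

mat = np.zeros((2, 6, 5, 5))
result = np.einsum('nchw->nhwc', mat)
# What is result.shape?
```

(2, 5, 5, 6)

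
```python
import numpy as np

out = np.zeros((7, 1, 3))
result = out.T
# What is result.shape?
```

(3, 1, 7)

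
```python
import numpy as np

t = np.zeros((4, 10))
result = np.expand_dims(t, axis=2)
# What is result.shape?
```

(4, 10, 1)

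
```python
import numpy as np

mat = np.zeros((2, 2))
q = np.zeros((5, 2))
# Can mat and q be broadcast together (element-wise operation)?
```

No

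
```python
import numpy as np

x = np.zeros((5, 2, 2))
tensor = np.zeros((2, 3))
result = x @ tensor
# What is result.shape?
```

(5, 2, 3)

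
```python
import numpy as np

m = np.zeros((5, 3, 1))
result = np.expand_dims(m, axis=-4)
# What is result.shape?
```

(1, 5, 3, 1)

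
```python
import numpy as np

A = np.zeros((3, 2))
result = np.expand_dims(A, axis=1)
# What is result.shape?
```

(3, 1, 2)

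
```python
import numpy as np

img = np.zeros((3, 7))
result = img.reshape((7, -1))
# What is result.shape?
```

(7, 3)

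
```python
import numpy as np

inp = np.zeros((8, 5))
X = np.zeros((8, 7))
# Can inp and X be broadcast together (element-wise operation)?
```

No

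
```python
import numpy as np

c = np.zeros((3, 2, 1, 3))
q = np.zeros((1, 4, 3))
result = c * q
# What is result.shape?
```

(3, 2, 4, 3)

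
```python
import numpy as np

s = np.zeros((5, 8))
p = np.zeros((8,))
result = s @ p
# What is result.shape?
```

(5,)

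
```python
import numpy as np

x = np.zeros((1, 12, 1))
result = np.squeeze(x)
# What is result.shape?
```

(12,)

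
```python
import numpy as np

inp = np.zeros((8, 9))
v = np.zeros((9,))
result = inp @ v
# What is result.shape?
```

(8,)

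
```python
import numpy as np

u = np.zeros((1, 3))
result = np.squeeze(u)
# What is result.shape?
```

(3,)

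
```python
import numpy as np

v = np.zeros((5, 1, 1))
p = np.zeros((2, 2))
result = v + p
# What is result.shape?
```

(5, 2, 2)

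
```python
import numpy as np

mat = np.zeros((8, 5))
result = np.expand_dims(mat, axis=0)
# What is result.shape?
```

(1, 8, 5)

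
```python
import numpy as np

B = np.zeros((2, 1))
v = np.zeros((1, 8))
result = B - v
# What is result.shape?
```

(2, 8)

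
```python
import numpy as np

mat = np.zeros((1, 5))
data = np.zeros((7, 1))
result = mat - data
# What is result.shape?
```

(7, 5)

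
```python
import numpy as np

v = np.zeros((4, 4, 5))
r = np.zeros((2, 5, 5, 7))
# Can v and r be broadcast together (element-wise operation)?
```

No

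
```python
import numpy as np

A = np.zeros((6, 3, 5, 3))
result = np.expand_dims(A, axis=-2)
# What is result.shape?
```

(6, 3, 5, 1, 3)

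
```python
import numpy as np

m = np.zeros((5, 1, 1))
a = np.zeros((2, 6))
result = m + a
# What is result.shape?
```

(5, 2, 6)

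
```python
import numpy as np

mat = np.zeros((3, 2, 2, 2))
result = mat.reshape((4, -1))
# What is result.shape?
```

(4, 6)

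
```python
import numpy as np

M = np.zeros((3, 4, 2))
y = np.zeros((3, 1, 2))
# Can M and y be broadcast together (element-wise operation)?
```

Yes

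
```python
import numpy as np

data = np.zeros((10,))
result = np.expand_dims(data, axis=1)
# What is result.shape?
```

(10, 1)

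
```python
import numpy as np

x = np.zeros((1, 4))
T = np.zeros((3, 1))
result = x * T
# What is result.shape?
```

(3, 4)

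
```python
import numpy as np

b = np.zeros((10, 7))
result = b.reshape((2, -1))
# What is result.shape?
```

(2, 35)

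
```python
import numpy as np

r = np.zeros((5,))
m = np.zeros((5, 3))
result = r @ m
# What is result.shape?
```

(3,)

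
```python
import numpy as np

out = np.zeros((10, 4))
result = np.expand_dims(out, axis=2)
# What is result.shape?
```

(10, 4, 1)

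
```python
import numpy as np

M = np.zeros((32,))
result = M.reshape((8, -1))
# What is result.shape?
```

(8, 4)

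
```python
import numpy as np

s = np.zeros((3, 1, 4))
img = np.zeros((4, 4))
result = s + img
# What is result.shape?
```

(3, 4, 4)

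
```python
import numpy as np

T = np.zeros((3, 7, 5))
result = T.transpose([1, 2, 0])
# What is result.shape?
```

(7, 5, 3)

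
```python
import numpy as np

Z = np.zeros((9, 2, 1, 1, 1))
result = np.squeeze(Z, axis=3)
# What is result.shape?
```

(9, 2, 1, 1)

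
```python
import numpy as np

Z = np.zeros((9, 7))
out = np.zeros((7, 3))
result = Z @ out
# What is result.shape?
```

(9, 3)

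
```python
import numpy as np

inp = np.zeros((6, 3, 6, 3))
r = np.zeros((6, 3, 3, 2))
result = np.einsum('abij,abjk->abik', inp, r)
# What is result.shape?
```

(6, 3, 6, 2)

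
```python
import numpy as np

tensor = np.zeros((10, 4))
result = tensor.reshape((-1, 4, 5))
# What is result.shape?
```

(2, 4, 5)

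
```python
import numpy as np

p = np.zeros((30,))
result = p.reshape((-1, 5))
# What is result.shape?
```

(6, 5)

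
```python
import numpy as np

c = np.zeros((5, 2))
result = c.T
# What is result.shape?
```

(2, 5)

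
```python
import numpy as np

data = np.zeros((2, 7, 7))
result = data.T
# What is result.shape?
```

(7, 7, 2)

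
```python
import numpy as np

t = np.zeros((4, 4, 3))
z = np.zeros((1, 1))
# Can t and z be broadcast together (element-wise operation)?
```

Yes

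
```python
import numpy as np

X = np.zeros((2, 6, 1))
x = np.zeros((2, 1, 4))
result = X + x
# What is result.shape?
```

(2, 6, 4)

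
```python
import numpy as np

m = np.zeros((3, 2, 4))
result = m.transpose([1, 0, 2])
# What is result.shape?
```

(2, 3, 4)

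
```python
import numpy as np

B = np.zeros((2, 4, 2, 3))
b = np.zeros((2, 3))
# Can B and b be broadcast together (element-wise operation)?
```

Yes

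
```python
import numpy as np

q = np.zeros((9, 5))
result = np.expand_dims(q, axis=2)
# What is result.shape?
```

(9, 5, 1)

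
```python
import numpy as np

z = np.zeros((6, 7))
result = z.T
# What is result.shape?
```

(7, 6)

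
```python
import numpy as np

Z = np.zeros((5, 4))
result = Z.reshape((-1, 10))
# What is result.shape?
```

(2, 10)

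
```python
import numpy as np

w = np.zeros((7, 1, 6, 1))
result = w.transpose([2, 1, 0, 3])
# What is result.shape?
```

(6, 1, 7, 1)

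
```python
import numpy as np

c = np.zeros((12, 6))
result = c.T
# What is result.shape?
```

(6, 12)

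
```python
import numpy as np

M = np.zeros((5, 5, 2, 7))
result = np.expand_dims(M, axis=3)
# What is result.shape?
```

(5, 5, 2, 1, 7)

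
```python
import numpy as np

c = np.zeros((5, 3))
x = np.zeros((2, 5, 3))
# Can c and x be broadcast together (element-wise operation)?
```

Yes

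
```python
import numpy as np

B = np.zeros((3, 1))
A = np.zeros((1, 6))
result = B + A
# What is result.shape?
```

(3, 6)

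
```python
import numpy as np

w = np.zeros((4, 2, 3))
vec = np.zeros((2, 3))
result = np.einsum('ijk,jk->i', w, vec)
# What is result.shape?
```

(4,)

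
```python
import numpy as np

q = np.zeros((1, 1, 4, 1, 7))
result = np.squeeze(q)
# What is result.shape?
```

(4, 7)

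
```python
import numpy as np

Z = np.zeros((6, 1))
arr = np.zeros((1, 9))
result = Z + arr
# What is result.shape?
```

(6, 9)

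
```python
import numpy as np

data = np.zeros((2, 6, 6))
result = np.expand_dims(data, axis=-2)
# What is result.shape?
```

(2, 6, 1, 6)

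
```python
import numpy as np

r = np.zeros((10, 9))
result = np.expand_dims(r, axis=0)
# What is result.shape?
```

(1, 10, 9)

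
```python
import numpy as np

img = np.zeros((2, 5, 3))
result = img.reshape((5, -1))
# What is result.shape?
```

(5, 6)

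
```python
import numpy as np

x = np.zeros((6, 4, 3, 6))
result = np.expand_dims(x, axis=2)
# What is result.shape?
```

(6, 4, 1, 3, 6)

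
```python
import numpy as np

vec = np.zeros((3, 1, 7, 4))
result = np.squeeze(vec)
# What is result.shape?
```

(3, 7, 4)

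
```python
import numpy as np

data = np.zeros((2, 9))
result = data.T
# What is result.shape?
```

(9, 2)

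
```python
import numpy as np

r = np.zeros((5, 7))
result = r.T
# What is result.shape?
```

(7, 5)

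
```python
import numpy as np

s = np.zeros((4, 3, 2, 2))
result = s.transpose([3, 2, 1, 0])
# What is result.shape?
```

(2, 2, 3, 4)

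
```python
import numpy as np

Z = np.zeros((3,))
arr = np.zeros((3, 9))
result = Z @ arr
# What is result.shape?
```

(9,)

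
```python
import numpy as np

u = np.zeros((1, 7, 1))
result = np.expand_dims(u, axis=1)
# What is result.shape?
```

(1, 1, 7, 1)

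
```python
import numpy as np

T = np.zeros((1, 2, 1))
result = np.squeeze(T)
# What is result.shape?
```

(2,)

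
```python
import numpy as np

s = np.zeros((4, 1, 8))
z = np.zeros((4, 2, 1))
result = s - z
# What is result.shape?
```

(4, 2, 8)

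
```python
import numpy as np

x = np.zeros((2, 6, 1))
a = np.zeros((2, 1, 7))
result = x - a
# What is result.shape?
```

(2, 6, 7)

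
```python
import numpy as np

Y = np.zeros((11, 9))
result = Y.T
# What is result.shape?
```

(9, 11)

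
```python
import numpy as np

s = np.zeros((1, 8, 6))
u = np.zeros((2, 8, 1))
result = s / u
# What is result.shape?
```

(2, 8, 6)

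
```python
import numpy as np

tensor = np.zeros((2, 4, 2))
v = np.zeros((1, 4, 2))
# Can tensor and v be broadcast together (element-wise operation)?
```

Yes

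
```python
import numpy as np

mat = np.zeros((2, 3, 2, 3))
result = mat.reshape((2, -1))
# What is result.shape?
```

(2, 18)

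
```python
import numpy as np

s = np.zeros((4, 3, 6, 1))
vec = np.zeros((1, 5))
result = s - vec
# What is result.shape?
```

(4, 3, 6, 5)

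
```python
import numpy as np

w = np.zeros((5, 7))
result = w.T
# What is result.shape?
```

(7, 5)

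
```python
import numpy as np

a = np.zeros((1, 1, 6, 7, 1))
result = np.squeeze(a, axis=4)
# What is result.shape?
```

(1, 1, 6, 7)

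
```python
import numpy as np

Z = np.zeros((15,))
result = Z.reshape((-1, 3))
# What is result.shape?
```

(5, 3)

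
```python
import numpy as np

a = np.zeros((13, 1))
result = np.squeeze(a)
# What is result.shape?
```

(13,)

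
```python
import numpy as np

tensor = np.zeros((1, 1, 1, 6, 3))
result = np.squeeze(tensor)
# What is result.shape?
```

(6, 3)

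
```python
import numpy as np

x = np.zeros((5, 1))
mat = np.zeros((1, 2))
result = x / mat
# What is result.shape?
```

(5, 2)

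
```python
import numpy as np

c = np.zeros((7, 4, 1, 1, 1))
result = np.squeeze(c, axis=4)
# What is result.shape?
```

(7, 4, 1, 1)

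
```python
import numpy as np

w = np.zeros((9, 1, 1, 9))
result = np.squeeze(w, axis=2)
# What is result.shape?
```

(9, 1, 9)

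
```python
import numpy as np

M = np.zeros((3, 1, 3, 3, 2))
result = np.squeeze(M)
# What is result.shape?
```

(3, 3, 3, 2)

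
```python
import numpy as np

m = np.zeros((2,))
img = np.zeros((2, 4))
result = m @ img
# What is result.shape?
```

(4,)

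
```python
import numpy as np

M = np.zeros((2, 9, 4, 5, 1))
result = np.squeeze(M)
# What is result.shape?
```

(2, 9, 4, 5)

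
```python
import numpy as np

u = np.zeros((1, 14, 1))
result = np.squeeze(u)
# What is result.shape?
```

(14,)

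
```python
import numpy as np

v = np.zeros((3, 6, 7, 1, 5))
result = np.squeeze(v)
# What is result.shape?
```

(3, 6, 7, 5)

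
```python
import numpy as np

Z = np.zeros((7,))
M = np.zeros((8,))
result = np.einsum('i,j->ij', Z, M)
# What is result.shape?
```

(7, 8)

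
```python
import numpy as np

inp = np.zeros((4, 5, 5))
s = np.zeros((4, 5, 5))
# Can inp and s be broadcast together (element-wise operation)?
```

Yes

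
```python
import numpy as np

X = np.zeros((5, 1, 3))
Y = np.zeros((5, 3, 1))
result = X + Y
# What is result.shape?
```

(5, 3, 3)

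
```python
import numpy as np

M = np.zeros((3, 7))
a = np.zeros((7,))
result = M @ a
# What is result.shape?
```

(3,)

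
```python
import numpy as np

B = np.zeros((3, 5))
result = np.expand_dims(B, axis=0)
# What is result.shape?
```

(1, 3, 5)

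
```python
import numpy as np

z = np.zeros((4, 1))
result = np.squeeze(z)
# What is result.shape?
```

(4,)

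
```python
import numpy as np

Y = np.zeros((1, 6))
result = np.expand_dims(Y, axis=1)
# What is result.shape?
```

(1, 1, 6)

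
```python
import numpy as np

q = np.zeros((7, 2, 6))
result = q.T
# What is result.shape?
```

(6, 2, 7)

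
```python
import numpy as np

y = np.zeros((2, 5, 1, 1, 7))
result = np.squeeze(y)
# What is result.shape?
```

(2, 5, 7)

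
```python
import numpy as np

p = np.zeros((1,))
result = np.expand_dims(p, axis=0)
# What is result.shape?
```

(1, 1)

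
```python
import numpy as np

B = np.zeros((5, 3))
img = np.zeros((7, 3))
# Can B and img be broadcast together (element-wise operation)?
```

No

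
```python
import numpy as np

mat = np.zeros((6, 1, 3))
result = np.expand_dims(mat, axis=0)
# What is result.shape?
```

(1, 6, 1, 3)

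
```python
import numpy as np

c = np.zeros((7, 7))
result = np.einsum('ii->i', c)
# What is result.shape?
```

(7,)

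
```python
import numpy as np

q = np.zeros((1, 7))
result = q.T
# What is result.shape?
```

(7, 1)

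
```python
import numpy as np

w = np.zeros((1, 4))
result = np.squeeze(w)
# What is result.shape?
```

(4,)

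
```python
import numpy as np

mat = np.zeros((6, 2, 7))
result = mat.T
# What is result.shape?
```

(7, 2, 6)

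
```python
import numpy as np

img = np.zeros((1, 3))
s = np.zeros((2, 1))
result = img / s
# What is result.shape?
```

(2, 3)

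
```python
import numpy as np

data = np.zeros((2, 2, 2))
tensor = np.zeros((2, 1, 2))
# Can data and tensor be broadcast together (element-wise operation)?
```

Yes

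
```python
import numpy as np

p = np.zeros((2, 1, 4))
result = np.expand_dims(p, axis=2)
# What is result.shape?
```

(2, 1, 1, 4)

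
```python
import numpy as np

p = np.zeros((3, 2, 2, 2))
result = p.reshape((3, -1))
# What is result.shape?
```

(3, 8)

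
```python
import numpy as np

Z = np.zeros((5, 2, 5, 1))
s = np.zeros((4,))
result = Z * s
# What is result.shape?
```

(5, 2, 5, 4)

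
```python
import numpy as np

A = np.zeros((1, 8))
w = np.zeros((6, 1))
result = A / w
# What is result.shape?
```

(6, 8)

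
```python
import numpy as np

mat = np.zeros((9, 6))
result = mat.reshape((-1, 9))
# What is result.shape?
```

(6, 9)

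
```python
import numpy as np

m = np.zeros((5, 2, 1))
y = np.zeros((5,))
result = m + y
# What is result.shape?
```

(5, 2, 5)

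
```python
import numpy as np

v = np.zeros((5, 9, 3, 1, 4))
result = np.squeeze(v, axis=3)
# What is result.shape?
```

(5, 9, 3, 4)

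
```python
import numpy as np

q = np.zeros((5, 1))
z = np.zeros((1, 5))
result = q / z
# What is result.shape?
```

(5, 5)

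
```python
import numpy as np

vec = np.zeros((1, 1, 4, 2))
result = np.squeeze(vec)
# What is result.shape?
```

(4, 2)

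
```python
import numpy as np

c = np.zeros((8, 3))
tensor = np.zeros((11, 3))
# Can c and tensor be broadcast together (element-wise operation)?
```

No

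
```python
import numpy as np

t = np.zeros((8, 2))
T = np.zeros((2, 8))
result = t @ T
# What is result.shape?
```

(8, 8)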